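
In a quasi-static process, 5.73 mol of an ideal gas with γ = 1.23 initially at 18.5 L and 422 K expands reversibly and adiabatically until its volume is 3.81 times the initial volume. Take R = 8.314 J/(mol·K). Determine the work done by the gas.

23100 J

P₁ = nRT₁/V₁ = 5.73×8.314×422/18.5 = 1090 kPa.
Adiabatic: TV^(γ−1) = const ⇒ T₂ = 422×(0.262)^0.230 = 310 K; PV^γ = const ⇒ P₂ = 210 kPa.
ΔU = nCvΔT = 5.73×36.1×(310−422) = -23100 J.
Q = 0 for an adiabatic process, so W = −ΔU = 23100 J.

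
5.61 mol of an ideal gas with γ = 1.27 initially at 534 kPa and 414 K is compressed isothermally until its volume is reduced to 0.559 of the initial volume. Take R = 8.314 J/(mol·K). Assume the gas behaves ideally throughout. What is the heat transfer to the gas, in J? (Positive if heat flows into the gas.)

V₁ = nRT₁/P₁ = 5.61×8.314×414/534 = 36.2 L.
Isothermal: T stays 414 K; PV = const ⇒ V₂ = 20.2 L, P₂ = 955 kPa.
ΔU = 0 (ideal gas, T constant).
W = nRT ln(V₂/V₁) = 5.61×8.314×414×ln(0.559) = -11200 J.
Q = ΔU + W = -11200 J.

-11200 J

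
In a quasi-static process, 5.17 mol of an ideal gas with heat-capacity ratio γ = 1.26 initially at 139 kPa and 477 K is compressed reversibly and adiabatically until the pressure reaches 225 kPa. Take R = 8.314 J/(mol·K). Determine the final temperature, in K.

V₁ = nRT₁/P₁ = 5.17×8.314×477/139 = 148 L.
Adiabatic: T₂/T₁ = (P₂/P₁)^((γ−1)/γ) ⇒ T₂ = 477×(1.62)^0.206 = 527 K; V₂ = 101 L.

527 K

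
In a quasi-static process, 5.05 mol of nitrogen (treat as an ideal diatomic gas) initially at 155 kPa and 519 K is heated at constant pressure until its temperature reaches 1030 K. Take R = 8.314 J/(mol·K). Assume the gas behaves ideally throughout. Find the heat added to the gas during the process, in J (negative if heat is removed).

75100 J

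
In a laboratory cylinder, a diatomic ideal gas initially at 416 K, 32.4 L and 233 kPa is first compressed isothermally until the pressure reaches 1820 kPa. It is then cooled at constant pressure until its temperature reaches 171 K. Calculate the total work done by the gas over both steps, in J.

n = P₁V₁/(RT₁) = 233×32.4/(8.314×416) = 2.18 mol.
Step 1 — Isothermal: T stays 416 K; PV = const ⇒ V₂ = 4.15 L, P₂ = 1820 kPa.
ΔU = 0 (ideal gas, T constant).
W = nRT ln(V₂/V₁) = 2.18×8.314×416×ln(0.128) = -15500 J.
Q = ΔU + W = -15500 J.
State after step 1: P = 1820 kPa, V = 4.15 L, T = 416 K.
Step 2 — Isobaric: P stays 1820 kPa; V/T = const ⇒ T₂ = 171 K, V₂ = 1.71 L.
W = PΔV = 1820×(1.71−4.15) kPa·L = -4450 J.
ΔU = nCvΔT = 2.18×20.8×(171−416) = -11100 J.
Q = ΔU + W = nCpΔT = -15600 J.
Net over both steps: W = -20000 J, Q = -31100 J, ΔU = -11100 J.

-20000 J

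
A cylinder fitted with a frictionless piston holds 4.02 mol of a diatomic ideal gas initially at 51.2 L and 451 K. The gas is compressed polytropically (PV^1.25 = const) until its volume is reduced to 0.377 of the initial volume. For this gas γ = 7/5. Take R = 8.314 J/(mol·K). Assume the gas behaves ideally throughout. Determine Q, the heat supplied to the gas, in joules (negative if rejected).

-6240 J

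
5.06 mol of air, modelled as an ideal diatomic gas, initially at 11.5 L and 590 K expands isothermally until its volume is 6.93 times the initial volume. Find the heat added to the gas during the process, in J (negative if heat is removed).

P₁ = nRT₁/V₁ = 5.06×8.314×590/11.5 = 2160 kPa.
Isothermal: T stays 590 K; PV = const ⇒ V₂ = 79.7 L, P₂ = 311 kPa.
ΔU = 0 (ideal gas, T constant).
W = nRT ln(V₂/V₁) = 5.06×8.314×590×ln(6.93) = 48000 J.
Q = ΔU + W = 48000 J.

48000 J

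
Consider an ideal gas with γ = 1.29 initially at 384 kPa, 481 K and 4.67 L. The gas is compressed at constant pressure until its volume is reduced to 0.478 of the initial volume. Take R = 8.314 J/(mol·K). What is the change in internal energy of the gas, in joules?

-3230 J

n = P₁V₁/(RT₁) = 384×4.67/(8.314×481) = 0.448 mol.
Isobaric: P stays 384 kPa; V/T = const ⇒ T₂ = 230 K, V₂ = 2.23 L.
For an ideal gas ΔU = nCvΔT with Cv = R/(γ−1) = 28.7 J/(mol·K).
ΔU = 0.448×28.7×(230−481) = -3230 J.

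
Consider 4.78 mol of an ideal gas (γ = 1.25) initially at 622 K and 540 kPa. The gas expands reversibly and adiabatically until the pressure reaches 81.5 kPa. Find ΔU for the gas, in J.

V₁ = nRT₁/P₁ = 4.78×8.314×622/540 = 45.8 L.
Adiabatic: T₂/T₁ = (P₂/P₁)^((γ−1)/γ) ⇒ T₂ = 622×(0.151)^0.200 = 426 K; V₂ = 208 L.
For an ideal gas ΔU = nCvΔT with Cv = R/(γ−1) = 33.3 J/(mol·K).
ΔU = 4.78×33.3×(426−622) = -31100 J.

-31100 J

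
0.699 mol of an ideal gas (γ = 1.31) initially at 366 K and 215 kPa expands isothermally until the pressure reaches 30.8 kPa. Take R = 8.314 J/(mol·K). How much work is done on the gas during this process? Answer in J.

-4130 J

V₁ = nRT₁/P₁ = 0.699×8.314×366/215 = 9.89 L.
Isothermal: T stays 366 K; PV = const ⇒ V₂ = 69.1 L, P₂ = 30.8 kPa.
W = nRT ln(V₂/V₁) = 0.699×8.314×366×ln(6.98) = 4130 J.
Work done on the gas = −W_by = -4130 J.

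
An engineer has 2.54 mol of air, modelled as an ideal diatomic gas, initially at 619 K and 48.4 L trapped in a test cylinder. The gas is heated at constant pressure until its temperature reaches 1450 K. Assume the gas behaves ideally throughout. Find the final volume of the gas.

P₁ = nRT₁/V₁ = 2.54×8.314×619/48.4 = 270 kPa.
Isobaric: P stays 270 kPa; V/T = const ⇒ T₂ = 1450 K, V₂ = 113 L.

113 L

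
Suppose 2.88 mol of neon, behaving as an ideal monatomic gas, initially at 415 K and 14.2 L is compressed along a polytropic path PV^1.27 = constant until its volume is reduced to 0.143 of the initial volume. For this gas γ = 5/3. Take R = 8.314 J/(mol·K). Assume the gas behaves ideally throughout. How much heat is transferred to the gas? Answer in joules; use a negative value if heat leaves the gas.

P₁ = nRT₁/V₁ = 2.88×8.314×415/14.2 = 700 kPa.
Polytropic n=1.27: T₂ = T₁(V₁/V₂)^(n−1) = 415×(6.99)^0.27 = 702 K; P₂ = P₁(V₁/V₂)^n = 8270 kPa.
W = (P₁V₁−P₂V₂)/(n−1) = (700×14.2−8270×2.03)/0.27 = -25400 J.
ΔU = nCvΔT = 2.88×12.5×(702−415) = 10300 J.
Q = ΔU + W = -15100 J.

-15100 J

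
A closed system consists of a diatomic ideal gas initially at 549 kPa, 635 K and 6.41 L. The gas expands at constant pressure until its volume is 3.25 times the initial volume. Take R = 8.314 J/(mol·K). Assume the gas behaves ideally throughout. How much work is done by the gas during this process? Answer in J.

7920 J

n = P₁V₁/(RT₁) = 549×6.41/(8.314×635) = 0.667 mol.
Isobaric: P stays 549 kPa; V/T = const ⇒ T₂ = 2060 K, V₂ = 20.8 L.
W = PΔV = 549×(20.8−6.41) kPa·L = 7920 J.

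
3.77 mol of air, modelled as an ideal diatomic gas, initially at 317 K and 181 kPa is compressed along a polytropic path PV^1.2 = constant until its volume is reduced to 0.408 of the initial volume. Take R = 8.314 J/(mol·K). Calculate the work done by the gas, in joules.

V₁ = nRT₁/P₁ = 3.77×8.314×317/181 = 54.9 L.
Polytropic n=1.2: T₂ = T₁(V₁/V₂)^(n−1) = 317×(2.45)^0.20 = 379 K; P₂ = P₁(V₁/V₂)^n = 531 kPa.
W = (P₁V₁−P₂V₂)/(n−1) = (181×54.9−531×22.4)/0.20 = -9760 J.

-9760 J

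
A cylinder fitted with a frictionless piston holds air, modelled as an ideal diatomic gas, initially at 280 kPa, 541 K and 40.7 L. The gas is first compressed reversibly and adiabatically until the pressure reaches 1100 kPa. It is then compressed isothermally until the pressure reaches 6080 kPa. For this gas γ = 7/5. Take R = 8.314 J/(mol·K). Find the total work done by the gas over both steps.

-42400 J

n = P₁V₁/(RT₁) = 280×40.7/(8.314×541) = 2.53 mol.
Step 1 — Adiabatic: T₂/T₁ = (P₂/P₁)^((γ−1)/γ) ⇒ T₂ = 541×(3.93)^0.286 = 800 K; V₂ = 15.3 L.
ΔU = nCvΔT = 2.53×20.8×(800−541) = 13600 J.
Q = 0 for an adiabatic process, so W = −ΔU = -13600 J.
State after step 1: P = 1100 kPa, V = 15.3 L, T = 800 K.
Step 2 — Isothermal: T stays 800 K; PV = const ⇒ V₂ = 2.77 L, P₂ = 6080 kPa.
ΔU = 0 (ideal gas, T constant).
W = nRT ln(V₂/V₁) = 2.53×8.314×800×ln(0.181) = -28800 J.
Q = ΔU + W = -28800 J.
Net over both steps: W = -42400 J, Q = -28800 J, ΔU = 13600 J.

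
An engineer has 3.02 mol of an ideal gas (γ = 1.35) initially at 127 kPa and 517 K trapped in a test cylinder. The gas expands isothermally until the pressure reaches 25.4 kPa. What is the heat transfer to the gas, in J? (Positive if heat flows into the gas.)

V₁ = nRT₁/P₁ = 3.02×8.314×517/127 = 102 L.
Isothermal: T stays 517 K; PV = const ⇒ V₂ = 511 L, P₂ = 25.4 kPa.
ΔU = 0 (ideal gas, T constant).
W = nRT ln(V₂/V₁) = 3.02×8.314×517×ln(5.00) = 20900 J.
Q = ΔU + W = 20900 J.

20900 J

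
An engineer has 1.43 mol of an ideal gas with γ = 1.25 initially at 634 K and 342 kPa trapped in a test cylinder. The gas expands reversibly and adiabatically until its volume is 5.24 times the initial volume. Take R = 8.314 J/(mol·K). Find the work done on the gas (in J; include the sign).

-10200 J

V₁ = nRT₁/P₁ = 1.43×8.314×634/342 = 22.0 L.
Adiabatic: TV^(γ−1) = const ⇒ T₂ = 634×(0.191)^0.250 = 419 K; PV^γ = const ⇒ P₂ = 43.1 kPa.
ΔU = nCvΔT = 1.43×33.3×(419−634) = -10200 J.
Q = 0 for an adiabatic process, so W = −ΔU = 10200 J.
Work done on the gas = −W_by = -10200 J.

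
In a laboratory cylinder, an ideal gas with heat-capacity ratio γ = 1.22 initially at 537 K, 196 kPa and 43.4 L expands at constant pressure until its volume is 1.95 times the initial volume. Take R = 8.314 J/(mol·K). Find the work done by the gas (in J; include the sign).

8080 J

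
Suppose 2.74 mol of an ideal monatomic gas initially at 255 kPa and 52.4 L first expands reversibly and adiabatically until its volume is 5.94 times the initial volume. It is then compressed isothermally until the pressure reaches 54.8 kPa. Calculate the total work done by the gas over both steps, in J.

T₁ = P₁V₁/(nR) = 255×52.4/(2.74×8.314) = 587 K.
Step 1 — Adiabatic: TV^(γ−1) = const ⇒ T₂ = 587×(0.168)^0.667 = 179 K; PV^γ = const ⇒ P₂ = 13.1 kPa.
ΔU = nCvΔT = 2.74×12.5×(179−587) = -13900 J.
Q = 0 for an adiabatic process, so W = −ΔU = 13900 J.
State after step 1: P = 13.1 kPa, V = 311 L, T = 179 K.
Step 2 — Isothermal: T stays 179 K; PV = const ⇒ V₂ = 74.3 L, P₂ = 54.8 kPa.
ΔU = 0 (ideal gas, T constant).
W = nRT ln(V₂/V₁) = 2.74×8.314×179×ln(0.239) = -5830 J.
Q = ΔU + W = -5830 J.
Net over both steps: W = 8100 J, Q = -5830 J, ΔU = -13900 J.

8100 J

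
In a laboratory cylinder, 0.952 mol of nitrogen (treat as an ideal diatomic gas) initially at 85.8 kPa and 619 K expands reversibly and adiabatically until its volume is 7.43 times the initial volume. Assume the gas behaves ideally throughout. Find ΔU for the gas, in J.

V₁ = nRT₁/P₁ = 0.952×8.314×619/85.8 = 57.1 L.
Adiabatic: TV^(γ−1) = const ⇒ T₂ = 619×(0.135)^0.400 = 278 K; PV^γ = const ⇒ P₂ = 5.18 kPa.
For an ideal gas ΔU = nCvΔT with Cv = (5/2)R = 20.8 J/(mol·K).
ΔU = 0.952×20.8×(278−619) = -6760 J.

-6760 J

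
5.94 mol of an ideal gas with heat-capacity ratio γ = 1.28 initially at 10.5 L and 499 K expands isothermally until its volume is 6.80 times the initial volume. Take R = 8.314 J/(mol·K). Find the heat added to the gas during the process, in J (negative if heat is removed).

P₁ = nRT₁/V₁ = 5.94×8.314×499/10.5 = 2350 kPa.
Isothermal: T stays 499 K; PV = const ⇒ V₂ = 71.4 L, P₂ = 345 kPa.
ΔU = 0 (ideal gas, T constant).
W = nRT ln(V₂/V₁) = 5.94×8.314×499×ln(6.80) = 47200 J.
Q = ΔU + W = 47200 J.

47200 J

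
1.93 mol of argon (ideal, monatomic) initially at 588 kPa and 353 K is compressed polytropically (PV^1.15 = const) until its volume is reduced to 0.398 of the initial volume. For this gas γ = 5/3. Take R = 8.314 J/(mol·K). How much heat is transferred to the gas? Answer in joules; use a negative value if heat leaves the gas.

V₁ = nRT₁/P₁ = 1.93×8.314×353/588 = 9.63 L.
Polytropic n=1.15: T₂ = T₁(V₁/V₂)^(n−1) = 353×(2.51)^0.15 = 405 K; P₂ = P₁(V₁/V₂)^n = 1700 kPa.
W = (P₁V₁−P₂V₂)/(n−1) = (588×9.63−1700×3.83)/0.15 = -5600 J.
ΔU = nCvΔT = 1.93×12.5×(405−353) = 1260 J.
Q = ΔU + W = -4340 J.

-4340 J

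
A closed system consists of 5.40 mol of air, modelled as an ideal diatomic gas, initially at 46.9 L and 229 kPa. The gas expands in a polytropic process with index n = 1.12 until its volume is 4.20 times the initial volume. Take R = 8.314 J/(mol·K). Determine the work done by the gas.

T₁ = P₁V₁/(nR) = 229×46.9/(5.40×8.314) = 239 K.
Polytropic n=1.12: T₂ = T₁(V₁/V₂)^(n−1) = 239×(0.238)^0.12 = 201 K; P₂ = P₁(V₁/V₂)^n = 45.9 kPa.
W = (P₁V₁−P₂V₂)/(n−1) = (229×46.9−45.9×197)/0.12 = 14200 J.

14200 J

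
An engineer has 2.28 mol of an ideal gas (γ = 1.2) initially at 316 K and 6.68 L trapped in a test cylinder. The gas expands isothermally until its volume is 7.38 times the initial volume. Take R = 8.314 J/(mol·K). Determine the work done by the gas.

P₁ = nRT₁/V₁ = 2.28×8.314×316/6.68 = 897 kPa.
Isothermal: T stays 316 K; PV = const ⇒ V₂ = 49.3 L, P₂ = 122 kPa.
W = nRT ln(V₂/V₁) = 2.28×8.314×316×ln(7.38) = 12000 J.

12000 J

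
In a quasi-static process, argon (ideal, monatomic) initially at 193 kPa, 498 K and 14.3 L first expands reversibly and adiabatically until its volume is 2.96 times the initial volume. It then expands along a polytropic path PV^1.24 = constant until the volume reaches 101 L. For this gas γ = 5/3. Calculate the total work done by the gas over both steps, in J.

3180 J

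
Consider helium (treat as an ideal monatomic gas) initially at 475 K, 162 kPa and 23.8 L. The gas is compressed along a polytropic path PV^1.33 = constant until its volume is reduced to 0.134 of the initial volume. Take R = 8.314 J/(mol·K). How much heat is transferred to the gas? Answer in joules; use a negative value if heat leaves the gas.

-5550 J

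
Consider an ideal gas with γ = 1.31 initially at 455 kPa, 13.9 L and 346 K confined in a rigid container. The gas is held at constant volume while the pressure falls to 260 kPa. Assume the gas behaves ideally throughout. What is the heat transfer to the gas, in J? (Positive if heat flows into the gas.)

-8740 J

n = P₁V₁/(RT₁) = 455×13.9/(8.314×346) = 2.20 mol.
Isochoric: V stays 13.9 L; P/T = const ⇒ T₂ = 198 K, P₂ = 260 kPa.
W = 0 (no volume change).
ΔU = nCvΔT = 2.20×26.8×(198−346) = -8740 J.
Q = ΔU = -8740 J.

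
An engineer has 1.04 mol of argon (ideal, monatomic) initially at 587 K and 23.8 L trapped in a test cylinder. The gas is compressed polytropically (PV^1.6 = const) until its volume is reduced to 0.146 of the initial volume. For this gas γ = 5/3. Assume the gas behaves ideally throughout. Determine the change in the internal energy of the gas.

P₁ = nRT₁/V₁ = 1.04×8.314×587/23.8 = 213 kPa.
Polytropic n=1.6: T₂ = T₁(V₁/V₂)^(n−1) = 587×(6.85)^0.60 = 1860 K; P₂ = P₁(V₁/V₂)^n = 4630 kPa.
For an ideal gas ΔU = nCvΔT with Cv = (3/2)R = 12.5 J/(mol·K).
ΔU = 1.04×12.5×(1860−587) = 16500 J.

16500 J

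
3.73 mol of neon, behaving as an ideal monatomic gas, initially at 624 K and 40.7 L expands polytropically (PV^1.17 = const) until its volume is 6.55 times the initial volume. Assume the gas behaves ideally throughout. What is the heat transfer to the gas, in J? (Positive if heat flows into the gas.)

23200 J

P₁ = nRT₁/V₁ = 3.73×8.314×624/40.7 = 475 kPa.
Polytropic n=1.17: T₂ = T₁(V₁/V₂)^(n−1) = 624×(0.153)^0.17 = 453 K; P₂ = P₁(V₁/V₂)^n = 52.7 kPa.
W = (P₁V₁−P₂V₂)/(n−1) = (475×40.7−52.7×267)/0.17 = 31100 J.
ΔU = nCvΔT = 3.73×12.5×(453−624) = -7940 J.
Q = ΔU + W = 23200 J.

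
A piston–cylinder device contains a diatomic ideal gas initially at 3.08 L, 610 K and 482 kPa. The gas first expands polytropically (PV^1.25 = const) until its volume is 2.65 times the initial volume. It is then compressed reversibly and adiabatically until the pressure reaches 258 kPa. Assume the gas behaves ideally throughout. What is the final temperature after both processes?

n = P₁V₁/(RT₁) = 482×3.08/(8.314×610) = 0.293 mol.
Step 1 — Polytropic n=1.25: T₂ = T₁(V₁/V₂)^(n−1) = 610×(0.377)^0.25 = 478 K; P₂ = P₁(V₁/V₂)^n = 143 kPa.
W = (P₁V₁−P₂V₂)/(n−1) = (482×3.08−143×8.16)/0.25 = 1280 J.
ΔU = nCvΔT = 0.293×20.8×(478−610) = -803 J.
Q = ΔU + W = 482 J.
State after step 1: P = 143 kPa, V = 8.16 L, T = 478 K.
Step 2 — Adiabatic: T₂/T₁ = (P₂/P₁)^((γ−1)/γ) ⇒ T₂ = 478×(1.81)^0.286 = 566 K; V₂ = 5.34 L.
ΔU = nCvΔT = 0.293×20.8×(566−478) = 537 J.
Q = 0 for an adiabatic process, so W = −ΔU = -537 J.
Net over both steps: W = 747 J, Q = 482 J, ΔU = -265 J.

566 K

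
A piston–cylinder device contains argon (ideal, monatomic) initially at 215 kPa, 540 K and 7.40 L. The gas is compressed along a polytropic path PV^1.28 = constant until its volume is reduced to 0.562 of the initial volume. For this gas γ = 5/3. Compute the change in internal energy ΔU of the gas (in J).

418 J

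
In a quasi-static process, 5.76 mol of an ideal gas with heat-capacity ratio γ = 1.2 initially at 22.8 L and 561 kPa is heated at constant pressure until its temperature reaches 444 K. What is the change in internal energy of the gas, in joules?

42400 J

T₁ = P₁V₁/(nR) = 561×22.8/(5.76×8.314) = 267 K.
Isobaric: P stays 561 kPa; V/T = const ⇒ T₂ = 444 K, V₂ = 37.9 L.
For an ideal gas ΔU = nCvΔT with Cv = R/(γ−1) = 41.6 J/(mol·K).
ΔU = 5.76×41.6×(444−267) = 42400 J.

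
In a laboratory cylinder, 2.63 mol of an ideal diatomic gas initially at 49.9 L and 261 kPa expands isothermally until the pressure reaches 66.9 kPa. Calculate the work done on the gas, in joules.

-17700 J

T₁ = P₁V₁/(nR) = 261×49.9/(2.63×8.314) = 596 K.
Isothermal: T stays 596 K; PV = const ⇒ V₂ = 195 L, P₂ = 66.9 kPa.
W = nRT ln(V₂/V₁) = 2.63×8.314×596×ln(3.90) = 17700 J.
Work done on the gas = −W_by = -17700 J.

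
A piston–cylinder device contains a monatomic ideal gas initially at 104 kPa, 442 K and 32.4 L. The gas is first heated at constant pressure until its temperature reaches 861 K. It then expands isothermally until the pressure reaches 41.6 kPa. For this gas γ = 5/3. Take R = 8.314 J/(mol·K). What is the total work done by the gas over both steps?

n = P₁V₁/(RT₁) = 104×32.4/(8.314×442) = 0.917 mol.
Step 1 — Isobaric: P stays 104 kPa; V/T = const ⇒ T₂ = 861 K, V₂ = 63.1 L.
W = PΔV = 104×(63.1−32.4) kPa·L = 3190 J.
ΔU = nCvΔT = 0.917×12.5×(861−442) = 4790 J.
Q = ΔU + W = nCpΔT = 7990 J.
State after step 1: P = 104 kPa, V = 63.1 L, T = 861 K.
Step 2 — Isothermal: T stays 861 K; PV = const ⇒ V₂ = 158 L, P₂ = 41.6 kPa.
ΔU = 0 (ideal gas, T constant).
W = nRT ln(V₂/V₁) = 0.917×8.314×861×ln(2.50) = 6010 J.
Q = ΔU + W = 6010 J.
Net over both steps: W = 9210 J, Q = 14000 J, ΔU = 4790 J.

9210 J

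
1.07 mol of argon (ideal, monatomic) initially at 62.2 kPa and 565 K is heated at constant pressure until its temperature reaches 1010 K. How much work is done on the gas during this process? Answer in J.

V₁ = nRT₁/P₁ = 1.07×8.314×565/62.2 = 80.8 L.
Isobaric: P stays 62.2 kPa; V/T = const ⇒ T₂ = 1010 K, V₂ = 144 L.
W = PΔV = 62.2×(144−80.8) kPa·L = 3960 J.
Work done on the gas = −W_by = -3960 J.

-3960 J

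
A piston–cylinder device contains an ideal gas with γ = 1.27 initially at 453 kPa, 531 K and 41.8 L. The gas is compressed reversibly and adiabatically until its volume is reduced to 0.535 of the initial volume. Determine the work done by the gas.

-12900 J

n = P₁V₁/(RT₁) = 453×41.8/(8.314×531) = 4.29 mol.
Adiabatic: TV^(γ−1) = const ⇒ T₂ = 531×(1.87)^0.270 = 629 K; PV^γ = const ⇒ P₂ = 1000 kPa.
ΔU = nCvΔT = 4.29×30.8×(629−531) = 12900 J.
Q = 0 for an adiabatic process, so W = −ΔU = -12900 J.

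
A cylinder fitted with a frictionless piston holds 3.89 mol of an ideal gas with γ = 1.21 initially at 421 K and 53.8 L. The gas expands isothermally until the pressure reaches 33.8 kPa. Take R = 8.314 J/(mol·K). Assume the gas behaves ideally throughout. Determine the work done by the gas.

P₁ = nRT₁/V₁ = 3.89×8.314×421/53.8 = 253 kPa.
Isothermal: T stays 421 K; PV = const ⇒ V₂ = 403 L, P₂ = 33.8 kPa.
W = nRT ln(V₂/V₁) = 3.89×8.314×421×ln(7.49) = 27400 J.

27400 J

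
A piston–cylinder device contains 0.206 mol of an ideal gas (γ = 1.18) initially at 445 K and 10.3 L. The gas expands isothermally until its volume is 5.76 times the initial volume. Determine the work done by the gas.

1330 J

P₁ = nRT₁/V₁ = 0.206×8.314×445/10.3 = 74.0 kPa.
Isothermal: T stays 445 K; PV = const ⇒ V₂ = 59.3 L, P₂ = 12.8 kPa.
W = nRT ln(V₂/V₁) = 0.206×8.314×445×ln(5.76) = 1330 J.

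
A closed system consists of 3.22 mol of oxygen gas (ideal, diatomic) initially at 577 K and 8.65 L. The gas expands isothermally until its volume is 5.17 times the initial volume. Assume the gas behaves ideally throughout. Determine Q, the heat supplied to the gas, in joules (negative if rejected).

25400 J

P₁ = nRT₁/V₁ = 3.22×8.314×577/8.65 = 1790 kPa.
Isothermal: T stays 577 K; PV = const ⇒ V₂ = 44.7 L, P₂ = 345 kPa.
ΔU = 0 (ideal gas, T constant).
W = nRT ln(V₂/V₁) = 3.22×8.314×577×ln(5.17) = 25400 J.
Q = ΔU + W = 25400 J.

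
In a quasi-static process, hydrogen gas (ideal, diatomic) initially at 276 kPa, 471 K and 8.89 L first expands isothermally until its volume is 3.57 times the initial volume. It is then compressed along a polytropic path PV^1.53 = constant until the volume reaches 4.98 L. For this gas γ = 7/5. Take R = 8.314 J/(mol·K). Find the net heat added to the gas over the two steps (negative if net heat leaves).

5630 J

n = P₁V₁/(RT₁) = 276×8.89/(8.314×471) = 0.627 mol.
Step 1 — Isothermal: T stays 471 K; PV = const ⇒ V₂ = 31.7 L, P₂ = 77.3 kPa.
ΔU = 0 (ideal gas, T constant).
W = nRT ln(V₂/V₁) = 0.627×8.314×471×ln(3.57) = 3120 J.
Q = ΔU + W = 3120 J.
State after step 1: P = 77.3 kPa, V = 31.7 L, T = 471 K.
Step 2 — Polytropic n=1.53: T₂ = T₁(V₁/V₂)^(n−1) = 471×(6.37)^0.53 = 1260 K; P₂ = P₁(V₁/V₂)^n = 1310 kPa.
W = (P₁V₁−P₂V₂)/(n−1) = (77.3×31.7−1310×4.98)/0.53 = -7730 J.
ΔU = nCvΔT = 0.627×20.8×(1260−471) = 10200 J.
Q = ΔU + W = 2510 J.
Net over both steps: W = -4600 J, Q = 5630 J, ΔU = 10200 J.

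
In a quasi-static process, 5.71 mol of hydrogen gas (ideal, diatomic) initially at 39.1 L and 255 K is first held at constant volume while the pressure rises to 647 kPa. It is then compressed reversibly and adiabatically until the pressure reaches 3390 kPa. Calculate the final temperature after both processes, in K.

P₁ = nRT₁/V₁ = 5.71×8.314×255/39.1 = 310 kPa.
Step 1 — Isochoric: V stays 39.1 L; P/T = const ⇒ T₂ = 533 K, P₂ = 647 kPa.
W = 0 (no volume change).
ΔU = nCvΔT = 5.71×20.8×(533−255) = 33000 J.
Q = ΔU = 33000 J.
State after step 1: P = 647 kPa, V = 39.1 L, T = 533 K.
Step 2 — Adiabatic: T₂/T₁ = (P₂/P₁)^((γ−1)/γ) ⇒ T₂ = 533×(5.24)^0.286 = 855 K; V₂ = 12.0 L.
ΔU = nCvΔT = 5.71×20.8×(855−533) = 38300 J.
Q = 0 for an adiabatic process, so W = −ΔU = -38300 J.
Net over both steps: W = -38300 J, Q = 33000 J, ΔU = 71300 J.

855 K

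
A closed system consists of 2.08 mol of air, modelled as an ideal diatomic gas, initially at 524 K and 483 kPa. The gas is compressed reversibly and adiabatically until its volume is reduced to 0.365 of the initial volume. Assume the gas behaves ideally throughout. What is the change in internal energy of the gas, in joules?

V₁ = nRT₁/P₁ = 2.08×8.314×524/483 = 18.8 L.
Adiabatic: TV^(γ−1) = const ⇒ T₂ = 524×(2.74)^0.400 = 784 K; PV^γ = const ⇒ P₂ = 1980 kPa.
For an ideal gas ΔU = nCvΔT with Cv = (5/2)R = 20.8 J/(mol·K).
ΔU = 2.08×20.8×(784−524) = 11200 J.

11200 J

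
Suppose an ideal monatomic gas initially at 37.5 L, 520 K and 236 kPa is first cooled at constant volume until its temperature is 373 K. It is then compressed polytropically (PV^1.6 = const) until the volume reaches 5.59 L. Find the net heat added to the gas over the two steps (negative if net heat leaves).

n = P₁V₁/(RT₁) = 236×37.5/(8.314×520) = 2.05 mol.
Step 1 — Isochoric: V stays 37.5 L; P/T = const ⇒ T₂ = 373 K, P₂ = 169 kPa.
W = 0 (no volume change).
ΔU = nCvΔT = 2.05×12.5×(373−520) = -3750 J.
Q = ΔU = -3750 J.
State after step 1: P = 169 kPa, V = 37.5 L, T = 373 K.
Step 2 — Polytropic n=1.6: T₂ = T₁(V₁/V₂)^(n−1) = 373×(6.71)^0.60 = 1170 K; P₂ = P₁(V₁/V₂)^n = 3560 kPa.
W = (P₁V₁−P₂V₂)/(n−1) = (169×37.5−3560×5.59)/0.60 = -22600 J.
ΔU = nCvΔT = 2.05×12.5×(1170−373) = 20300 J.
Q = ΔU + W = -2260 J.
Net over both steps: W = -22600 J, Q = -6010 J, ΔU = 16600 J.

-6010 J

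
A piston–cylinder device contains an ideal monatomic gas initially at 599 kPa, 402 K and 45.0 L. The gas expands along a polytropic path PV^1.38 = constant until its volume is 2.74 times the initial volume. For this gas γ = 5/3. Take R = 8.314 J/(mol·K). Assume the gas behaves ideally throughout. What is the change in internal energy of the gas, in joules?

n = P₁V₁/(RT₁) = 599×45.0/(8.314×402) = 8.06 mol.
Polytropic n=1.38: T₂ = T₁(V₁/V₂)^(n−1) = 402×(0.365)^0.38 = 274 K; P₂ = P₁(V₁/V₂)^n = 149 kPa.
For an ideal gas ΔU = nCvΔT with Cv = (3/2)R = 12.5 J/(mol·K).
ΔU = 8.06×12.5×(274−402) = -12900 J.

-12900 J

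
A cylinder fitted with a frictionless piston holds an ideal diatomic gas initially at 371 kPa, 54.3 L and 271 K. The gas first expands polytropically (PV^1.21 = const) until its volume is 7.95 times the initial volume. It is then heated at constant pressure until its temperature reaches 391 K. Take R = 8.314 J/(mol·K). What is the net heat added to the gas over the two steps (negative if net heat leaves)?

n = P₁V₁/(RT₁) = 371×54.3/(8.314×271) = 8.94 mol.
Step 1 — Polytropic n=1.21: T₂ = T₁(V₁/V₂)^(n−1) = 271×(0.126)^0.21 = 175 K; P₂ = P₁(V₁/V₂)^n = 30.2 kPa.
W = (P₁V₁−P₂V₂)/(n−1) = (371×54.3−30.2×432)/0.21 = 33900 J.
ΔU = nCvΔT = 8.94×20.8×(175−271) = -17800 J.
Q = ΔU + W = 16100 J.
State after step 1: P = 30.2 kPa, V = 432 L, T = 175 K.
Step 2 — Isobaric: P stays 30.2 kPa; V/T = const ⇒ T₂ = 391 K, V₂ = 963 L.
W = PΔV = 30.2×(963−432) kPa·L = 16000 J.
ΔU = nCvΔT = 8.94×20.8×(391−175) = 40100 J.
Q = ΔU + W = nCpΔT = 56100 J.
Net over both steps: W = 49900 J, Q = 72200 J, ΔU = 22300 J.

72200 J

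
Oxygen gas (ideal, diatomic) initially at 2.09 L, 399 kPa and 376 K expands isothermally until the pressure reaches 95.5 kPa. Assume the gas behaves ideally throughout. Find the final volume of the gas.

8.73 L

Isothermal: T stays 376 K; PV = const ⇒ V₂ = 8.73 L, P₂ = 95.5 kPa.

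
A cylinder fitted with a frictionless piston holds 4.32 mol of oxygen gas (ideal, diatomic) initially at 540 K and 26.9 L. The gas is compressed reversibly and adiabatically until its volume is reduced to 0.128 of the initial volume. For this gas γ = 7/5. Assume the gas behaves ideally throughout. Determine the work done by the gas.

-61900 J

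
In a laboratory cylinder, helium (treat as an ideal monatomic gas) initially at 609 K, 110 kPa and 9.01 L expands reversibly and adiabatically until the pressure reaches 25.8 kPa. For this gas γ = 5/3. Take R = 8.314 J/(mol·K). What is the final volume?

21.5 L

Adiabatic: T₂/T₁ = (P₂/P₁)^((γ−1)/γ) ⇒ T₂ = 609×(0.235)^0.400 = 341 K; V₂ = 21.5 L.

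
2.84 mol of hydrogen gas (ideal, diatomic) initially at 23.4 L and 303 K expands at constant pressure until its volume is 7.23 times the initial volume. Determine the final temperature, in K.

2190 K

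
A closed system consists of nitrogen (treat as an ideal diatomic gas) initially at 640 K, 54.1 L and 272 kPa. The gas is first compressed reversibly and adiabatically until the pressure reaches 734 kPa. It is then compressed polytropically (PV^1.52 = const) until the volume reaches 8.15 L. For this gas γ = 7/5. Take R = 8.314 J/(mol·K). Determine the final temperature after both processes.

n = P₁V₁/(RT₁) = 272×54.1/(8.314×640) = 2.77 mol.
Step 1 — Adiabatic: T₂/T₁ = (P₂/P₁)^((γ−1)/γ) ⇒ T₂ = 640×(2.70)^0.286 = 850 K; V₂ = 26.6 L.
ΔU = nCvΔT = 2.77×20.8×(850−640) = 12100 J.
Q = 0 for an adiabatic process, so W = −ΔU = -12100 J.
State after step 1: P = 734 kPa, V = 26.6 L, T = 850 K.
Step 2 — Polytropic n=1.52: T₂ = T₁(V₁/V₂)^(n−1) = 850×(3.27)^0.52 = 1570 K; P₂ = P₁(V₁/V₂)^n = 4440 kPa.
W = (P₁V₁−P₂V₂)/(n−1) = (734×26.6−4440×8.15)/0.52 = -32000 J.
ΔU = nCvΔT = 2.77×20.8×(1570−850) = 41600 J.
Q = ΔU + W = 9590 J.
Net over both steps: W = -44000 J, Q = 9590 J, ΔU = 53600 J.

1570 K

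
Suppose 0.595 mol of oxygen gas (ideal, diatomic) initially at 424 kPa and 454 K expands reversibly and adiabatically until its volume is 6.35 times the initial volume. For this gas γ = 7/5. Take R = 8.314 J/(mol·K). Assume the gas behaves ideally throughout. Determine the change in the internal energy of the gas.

V₁ = nRT₁/P₁ = 0.595×8.314×454/424 = 5.30 L.
Adiabatic: TV^(γ−1) = const ⇒ T₂ = 454×(0.157)^0.400 = 217 K; PV^γ = const ⇒ P₂ = 31.9 kPa.
For an ideal gas ΔU = nCvΔT with Cv = (5/2)R = 20.8 J/(mol·K).
ΔU = 0.595×20.8×(217−454) = -2930 J.

-2930 J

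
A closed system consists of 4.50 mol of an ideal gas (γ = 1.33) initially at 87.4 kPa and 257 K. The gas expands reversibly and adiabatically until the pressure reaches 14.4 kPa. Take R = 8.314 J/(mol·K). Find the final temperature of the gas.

V₁ = nRT₁/P₁ = 4.50×8.314×257/87.4 = 110 L.
Adiabatic: T₂/T₁ = (P₂/P₁)^((γ−1)/γ) ⇒ T₂ = 257×(0.165)^0.248 = 164 K; V₂ = 427 L.

164 K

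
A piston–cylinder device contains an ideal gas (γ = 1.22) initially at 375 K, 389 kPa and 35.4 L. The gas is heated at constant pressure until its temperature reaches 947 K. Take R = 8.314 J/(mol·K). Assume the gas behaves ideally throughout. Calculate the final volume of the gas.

89.4 L

Isobaric: P stays 389 kPa; V/T = const ⇒ T₂ = 947 K, V₂ = 89.4 L.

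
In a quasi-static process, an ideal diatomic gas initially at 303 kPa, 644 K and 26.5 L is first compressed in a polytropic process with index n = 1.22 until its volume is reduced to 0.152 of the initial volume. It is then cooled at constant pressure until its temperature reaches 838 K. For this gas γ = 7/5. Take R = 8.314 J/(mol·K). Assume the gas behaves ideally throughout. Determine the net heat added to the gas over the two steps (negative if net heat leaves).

n = P₁V₁/(RT₁) = 303×26.5/(8.314×644) = 1.50 mol.
Step 1 — Polytropic n=1.22: T₂ = T₁(V₁/V₂)^(n−1) = 644×(6.58)^0.22 = 975 K; P₂ = P₁(V₁/V₂)^n = 3020 kPa.
W = (P₁V₁−P₂V₂)/(n−1) = (303×26.5−3020×4.03)/0.22 = -18700 J.
ΔU = nCvΔT = 1.50×20.8×(975−644) = 10300 J.
Q = ΔU + W = -8430 J.
State after step 1: P = 3020 kPa, V = 4.03 L, T = 975 K.
Step 2 — Isobaric: P stays 3020 kPa; V/T = const ⇒ T₂ = 838 K, V₂ = 3.46 L.
W = PΔV = 3020×(3.46−4.03) kPa·L = -1700 J.
ΔU = nCvΔT = 1.50×20.8×(838−975) = -4260 J.
Q = ΔU + W = nCpΔT = -5970 J.
Net over both steps: W = -20400 J, Q = -14400 J, ΔU = 6050 J.

-14400 J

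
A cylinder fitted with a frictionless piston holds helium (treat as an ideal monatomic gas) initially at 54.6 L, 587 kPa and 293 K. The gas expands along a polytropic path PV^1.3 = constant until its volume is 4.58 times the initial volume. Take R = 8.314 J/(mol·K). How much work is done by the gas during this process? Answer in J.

39200 J

n = P₁V₁/(RT₁) = 587×54.6/(8.314×293) = 13.2 mol.
Polytropic n=1.3: T₂ = T₁(V₁/V₂)^(n−1) = 293×(0.218)^0.30 = 186 K; P₂ = P₁(V₁/V₂)^n = 81.2 kPa.
W = (P₁V₁−P₂V₂)/(n−1) = (587×54.6−81.2×250)/0.30 = 39200 J.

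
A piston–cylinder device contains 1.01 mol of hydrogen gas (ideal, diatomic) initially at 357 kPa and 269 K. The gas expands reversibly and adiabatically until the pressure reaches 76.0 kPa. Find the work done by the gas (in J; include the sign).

2020 J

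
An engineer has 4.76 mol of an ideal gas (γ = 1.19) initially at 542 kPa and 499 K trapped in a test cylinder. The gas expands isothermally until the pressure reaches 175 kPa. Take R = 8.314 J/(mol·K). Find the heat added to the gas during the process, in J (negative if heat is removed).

V₁ = nRT₁/P₁ = 4.76×8.314×499/542 = 36.4 L.
Isothermal: T stays 499 K; PV = const ⇒ V₂ = 113 L, P₂ = 175 kPa.
ΔU = 0 (ideal gas, T constant).
W = nRT ln(V₂/V₁) = 4.76×8.314×499×ln(3.10) = 22300 J.
Q = ΔU + W = 22300 J.

22300 J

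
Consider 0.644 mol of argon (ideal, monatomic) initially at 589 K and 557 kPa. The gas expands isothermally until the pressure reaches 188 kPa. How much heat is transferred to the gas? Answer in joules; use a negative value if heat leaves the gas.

V₁ = nRT₁/P₁ = 0.644×8.314×589/557 = 5.66 L.
Isothermal: T stays 589 K; PV = const ⇒ V₂ = 16.8 L, P₂ = 188 kPa.
ΔU = 0 (ideal gas, T constant).
W = nRT ln(V₂/V₁) = 0.644×8.314×589×ln(2.96) = 3430 J.
Q = ΔU + W = 3430 J.

3430 J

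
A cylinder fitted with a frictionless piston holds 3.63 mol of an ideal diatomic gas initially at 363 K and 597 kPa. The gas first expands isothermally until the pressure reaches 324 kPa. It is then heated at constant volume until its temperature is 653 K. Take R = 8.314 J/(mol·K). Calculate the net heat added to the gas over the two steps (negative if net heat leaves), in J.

28600 J

V₁ = nRT₁/P₁ = 3.63×8.314×363/597 = 18.4 L.
Step 1 — Isothermal: T stays 363 K; PV = const ⇒ V₂ = 33.8 L, P₂ = 324 kPa.
ΔU = 0 (ideal gas, T constant).
W = nRT ln(V₂/V₁) = 3.63×8.314×363×ln(1.84) = 6700 J.
Q = ΔU + W = 6700 J.
State after step 1: P = 324 kPa, V = 33.8 L, T = 363 K.
Step 2 — Isochoric: V stays 33.8 L; P/T = const ⇒ T₂ = 653 K, P₂ = 583 kPa.
W = 0 (no volume change).
ΔU = nCvΔT = 3.63×20.8×(653−363) = 21900 J.
Q = ΔU = 21900 J.
Net over both steps: W = 6700 J, Q = 28600 J, ΔU = 21900 J.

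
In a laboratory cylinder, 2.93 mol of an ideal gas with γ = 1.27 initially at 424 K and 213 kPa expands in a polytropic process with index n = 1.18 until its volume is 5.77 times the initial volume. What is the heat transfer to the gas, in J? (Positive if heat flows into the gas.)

5180 J

V₁ = nRT₁/P₁ = 2.93×8.314×424/213 = 48.5 L.
Polytropic n=1.18: T₂ = T₁(V₁/V₂)^(n−1) = 424×(0.173)^0.18 = 309 K; P₂ = P₁(V₁/V₂)^n = 26.9 kPa.
W = (P₁V₁−P₂V₂)/(n−1) = (213×48.5−26.9×280)/0.18 = 15500 J.
ΔU = nCvΔT = 2.93×30.8×(309−424) = -10400 J.
Q = ΔU + W = 5180 J.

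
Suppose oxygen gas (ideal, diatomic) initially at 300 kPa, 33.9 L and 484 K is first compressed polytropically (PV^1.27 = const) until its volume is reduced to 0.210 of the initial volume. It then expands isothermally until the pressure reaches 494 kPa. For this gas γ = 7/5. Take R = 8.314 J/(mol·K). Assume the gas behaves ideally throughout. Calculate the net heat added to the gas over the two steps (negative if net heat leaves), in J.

n = P₁V₁/(RT₁) = 300×33.9/(8.314×484) = 2.53 mol.
Step 1 — Polytropic n=1.27: T₂ = T₁(V₁/V₂)^(n−1) = 484×(4.76)^0.27 = 738 K; P₂ = P₁(V₁/V₂)^n = 2180 kPa.
W = (P₁V₁−P₂V₂)/(n−1) = (300×33.9−2180×7.12)/0.27 = -19700 J.
ΔU = nCvΔT = 2.53×20.8×(738−484) = 13300 J.
Q = ΔU + W = -6420 J.
State after step 1: P = 2180 kPa, V = 7.12 L, T = 738 K.
Step 2 — Isothermal: T stays 738 K; PV = const ⇒ V₂ = 31.4 L, P₂ = 494 kPa.
ΔU = 0 (ideal gas, T constant).
W = nRT ln(V₂/V₁) = 2.53×8.314×738×ln(4.41) = 23000 J.
Q = ΔU + W = 23000 J.
Net over both steps: W = 3250 J, Q = 16600 J, ΔU = 13300 J.

16600 J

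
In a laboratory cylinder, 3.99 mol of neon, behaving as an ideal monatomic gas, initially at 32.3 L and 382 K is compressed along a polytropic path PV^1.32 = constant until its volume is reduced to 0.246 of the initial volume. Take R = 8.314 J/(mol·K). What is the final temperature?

P₁ = nRT₁/V₁ = 3.99×8.314×382/32.3 = 392 kPa.
Polytropic n=1.32: T₂ = T₁(V₁/V₂)^(n−1) = 382×(4.07)^0.32 = 598 K; P₂ = P₁(V₁/V₂)^n = 2500 kPa.

598 K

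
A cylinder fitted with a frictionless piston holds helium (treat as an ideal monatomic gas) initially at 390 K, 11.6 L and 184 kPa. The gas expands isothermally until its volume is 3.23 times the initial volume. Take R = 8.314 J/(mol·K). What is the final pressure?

57.0 kPa

Isothermal: T stays 390 K; PV = const ⇒ V₂ = 37.5 L, P₂ = 57.0 kPa.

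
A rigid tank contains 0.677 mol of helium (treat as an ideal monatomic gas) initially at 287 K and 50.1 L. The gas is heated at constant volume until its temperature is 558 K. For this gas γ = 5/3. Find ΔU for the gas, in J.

P₁ = nRT₁/V₁ = 0.677×8.314×287/50.1 = 32.2 kPa.
Isochoric: V stays 50.1 L; P/T = const ⇒ T₂ = 558 K, P₂ = 62.7 kPa.
For an ideal gas ΔU = nCvΔT with Cv = (3/2)R = 12.5 J/(mol·K).
ΔU = 0.677×12.5×(558−287) = 2290 J.

2290 J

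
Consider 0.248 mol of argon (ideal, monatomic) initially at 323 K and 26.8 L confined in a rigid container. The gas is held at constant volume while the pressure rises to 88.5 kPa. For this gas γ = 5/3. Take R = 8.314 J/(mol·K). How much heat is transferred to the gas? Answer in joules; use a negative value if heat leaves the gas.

P₁ = nRT₁/V₁ = 0.248×8.314×323/26.8 = 24.9 kPa.
Isochoric: V stays 26.8 L; P/T = const ⇒ T₂ = 1150 K, P₂ = 88.5 kPa.
W = 0 (no volume change).
ΔU = nCvΔT = 0.248×12.5×(1150−323) = 2560 J.
Q = ΔU = 2560 J.

2560 J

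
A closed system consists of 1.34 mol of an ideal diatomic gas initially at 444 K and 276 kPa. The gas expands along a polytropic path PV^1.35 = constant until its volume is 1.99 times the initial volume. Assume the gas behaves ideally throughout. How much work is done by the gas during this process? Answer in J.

V₁ = nRT₁/P₁ = 1.34×8.314×444/276 = 17.9 L.
Polytropic n=1.35: T₂ = T₁(V₁/V₂)^(n−1) = 444×(0.503)^0.35 = 349 K; P₂ = P₁(V₁/V₂)^n = 109 kPa.
W = (P₁V₁−P₂V₂)/(n−1) = (276×17.9−109×35.7)/0.35 = 3020 J.

3020 J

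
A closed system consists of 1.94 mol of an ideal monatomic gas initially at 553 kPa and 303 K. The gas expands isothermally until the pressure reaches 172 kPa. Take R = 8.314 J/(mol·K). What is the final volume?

28.4 L

V₁ = nRT₁/P₁ = 1.94×8.314×303/553 = 8.84 L.
Isothermal: T stays 303 K; PV = const ⇒ V₂ = 28.4 L, P₂ = 172 kPa.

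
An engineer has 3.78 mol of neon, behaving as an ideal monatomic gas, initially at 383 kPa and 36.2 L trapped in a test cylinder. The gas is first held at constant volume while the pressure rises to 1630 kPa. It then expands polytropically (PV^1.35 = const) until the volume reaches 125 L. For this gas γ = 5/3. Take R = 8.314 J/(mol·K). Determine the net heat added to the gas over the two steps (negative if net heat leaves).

95900 J

T₁ = P₁V₁/(nR) = 383×36.2/(3.78×8.314) = 441 K.
Step 1 — Isochoric: V stays 36.2 L; P/T = const ⇒ T₂ = 1880 K, P₂ = 1630 kPa.
W = 0 (no volume change).
ΔU = nCvΔT = 3.78×12.5×(1880−441) = 67700 J.
Q = ΔU = 67700 J.
State after step 1: P = 1630 kPa, V = 36.2 L, T = 1880 K.
Step 2 — Polytropic n=1.35: T₂ = T₁(V₁/V₂)^(n−1) = 1880×(0.290)^0.35 = 1220 K; P₂ = P₁(V₁/V₂)^n = 306 kPa.
W = (P₁V₁−P₂V₂)/(n−1) = (1630×36.2−306×125)/0.35 = 59300 J.
ΔU = nCvΔT = 3.78×12.5×(1220−1880) = -31100 J.
Q = ΔU + W = 28200 J.
Net over both steps: W = 59300 J, Q = 95900 J, ΔU = 36600 J.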